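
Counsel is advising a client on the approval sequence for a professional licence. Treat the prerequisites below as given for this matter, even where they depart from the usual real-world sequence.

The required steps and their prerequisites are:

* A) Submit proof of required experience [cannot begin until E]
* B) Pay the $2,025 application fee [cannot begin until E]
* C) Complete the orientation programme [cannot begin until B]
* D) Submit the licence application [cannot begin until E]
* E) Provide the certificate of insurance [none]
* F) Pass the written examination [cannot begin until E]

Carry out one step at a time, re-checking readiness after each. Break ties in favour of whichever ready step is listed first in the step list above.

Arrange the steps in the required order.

E, A, B, C, D, F

E has no prerequisites → E first.
A, B, D and F are all available; A is listed earlier → A.
Now B, D and F have their prerequisites met. B is listed earlier, so B next.
C now also ready, so the ready set is {C, D, F}; C is listed earlier → C.
Ready: D and F. D is listed earlier → D.
Next only F has its prerequisites met → F.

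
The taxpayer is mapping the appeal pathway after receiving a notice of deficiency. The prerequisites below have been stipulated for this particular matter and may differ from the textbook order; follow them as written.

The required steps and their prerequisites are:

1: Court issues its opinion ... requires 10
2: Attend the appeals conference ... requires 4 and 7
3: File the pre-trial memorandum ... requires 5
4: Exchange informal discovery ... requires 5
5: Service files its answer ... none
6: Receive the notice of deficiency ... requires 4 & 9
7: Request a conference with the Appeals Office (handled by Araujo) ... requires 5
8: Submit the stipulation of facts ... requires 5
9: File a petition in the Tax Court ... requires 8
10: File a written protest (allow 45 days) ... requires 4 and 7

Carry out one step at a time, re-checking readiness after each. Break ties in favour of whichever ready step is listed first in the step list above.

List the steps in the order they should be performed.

5 is the only step with nothing outstanding, so it goes first.
Now 3, 4, 7 and 8 have their prerequisites met. 3 is listed earlier, so 3 next.
4, 7 and 8 are all available; 4 is listed earlier → 4.
Ready: 7 and 8. 7 is listed earlier → 7.
2 and 10 now also ready, so the ready set is {2, 8, 10}; 2 is listed earlier → 2.
Ready: 8 and 10. 8 is listed earlier → 8.
9 now also ready, so the ready set is {9, 10}; 9 is listed earlier → 9.
6 now also ready, so the ready set is {6, 10}; 6 is listed earlier → 6.
10 needed 4 and 7, now all done → 10.
Next only 1 has its prerequisites met → 1.

5, 3, 4, 7, 2, 8, 9, 6, 10, 1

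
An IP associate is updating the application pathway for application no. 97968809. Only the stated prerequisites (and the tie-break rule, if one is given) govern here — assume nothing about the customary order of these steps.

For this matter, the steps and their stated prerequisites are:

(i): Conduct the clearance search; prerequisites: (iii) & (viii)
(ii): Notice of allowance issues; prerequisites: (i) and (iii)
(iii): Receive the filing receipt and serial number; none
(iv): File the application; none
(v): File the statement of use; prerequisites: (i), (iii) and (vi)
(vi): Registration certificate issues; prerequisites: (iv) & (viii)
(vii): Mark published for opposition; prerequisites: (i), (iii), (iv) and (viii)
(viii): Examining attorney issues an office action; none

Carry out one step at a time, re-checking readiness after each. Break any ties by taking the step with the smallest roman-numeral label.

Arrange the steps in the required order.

(iii) → (iv) → (viii) → (i) → (ii) → (vi) → (v) → (vii)

(iii), (iv) and (viii) have no prerequisites; (iii) has the earlier label, so (iii) is first.
Ready: (iv) and (viii). (iv) has the earlier label → (iv).
That leaves (viii) as the only ready step → (viii).
Now (i) and (vi) have their prerequisites met. (i) has the earlier label, so (i) next.
(ii) and (vii) now also ready, so the ready set is {(ii), (vi), (vii)}; (ii) has the earlier label → (ii).
Now (vi) and (vii) have their prerequisites met. (vi) has the earlier label, so (vi) next.
(v) now also ready, so the ready set is {(v), (vii)}; (v) has the earlier label → (v).
Next only (vii) has its prerequisites met → (vii).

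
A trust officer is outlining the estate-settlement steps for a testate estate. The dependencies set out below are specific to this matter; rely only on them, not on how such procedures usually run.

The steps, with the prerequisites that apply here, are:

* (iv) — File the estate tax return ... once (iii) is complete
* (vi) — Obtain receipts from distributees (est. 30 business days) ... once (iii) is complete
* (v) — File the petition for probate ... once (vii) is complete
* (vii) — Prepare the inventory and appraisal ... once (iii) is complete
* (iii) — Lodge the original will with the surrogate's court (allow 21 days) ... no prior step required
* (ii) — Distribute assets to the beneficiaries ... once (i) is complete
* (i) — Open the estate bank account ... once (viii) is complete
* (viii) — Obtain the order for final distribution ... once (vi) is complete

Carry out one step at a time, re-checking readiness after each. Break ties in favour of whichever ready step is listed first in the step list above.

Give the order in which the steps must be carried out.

(iii), (iv), (vi), (vii), (v), (viii), (i), (ii)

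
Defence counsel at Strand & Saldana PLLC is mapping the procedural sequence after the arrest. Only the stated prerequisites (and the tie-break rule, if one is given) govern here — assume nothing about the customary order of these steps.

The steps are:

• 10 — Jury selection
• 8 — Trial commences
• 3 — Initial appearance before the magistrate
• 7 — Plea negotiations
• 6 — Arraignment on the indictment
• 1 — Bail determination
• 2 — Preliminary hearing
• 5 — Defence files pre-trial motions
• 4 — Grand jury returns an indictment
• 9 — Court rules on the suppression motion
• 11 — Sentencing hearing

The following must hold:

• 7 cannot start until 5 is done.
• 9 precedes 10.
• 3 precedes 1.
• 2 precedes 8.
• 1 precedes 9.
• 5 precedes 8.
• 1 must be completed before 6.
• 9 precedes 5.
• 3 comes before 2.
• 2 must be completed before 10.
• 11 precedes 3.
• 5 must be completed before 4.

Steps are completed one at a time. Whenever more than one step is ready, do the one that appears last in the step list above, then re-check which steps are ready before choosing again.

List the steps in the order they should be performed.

11 → 3 → 2 → 1 → 9 → 5 → 4 → 6 → 7 → 8 → 10

11 has no prerequisites → 11 first.
3 is the only step now ready → 3.
2 and 1 are both available; 2 is listed later → 2.
1 needed 3, now all done → 1.
9 and 6 are both available; 9 is listed later → 9.
5, 6 and 10 are all available; 5 is listed later → 5.
4, 6, 7, 8 and 10 are all available; 4 is listed later → 4.
Now 6, 7, 8 and 10 have their prerequisites met. 6 is listed later, so 6 next.
7, 8 and 10 are all available; 7 is listed later → 7.
Now 8 and 10 have their prerequisites met. 8 is listed later, so 8 next.
10 needed 9 and 2, now all done → 10.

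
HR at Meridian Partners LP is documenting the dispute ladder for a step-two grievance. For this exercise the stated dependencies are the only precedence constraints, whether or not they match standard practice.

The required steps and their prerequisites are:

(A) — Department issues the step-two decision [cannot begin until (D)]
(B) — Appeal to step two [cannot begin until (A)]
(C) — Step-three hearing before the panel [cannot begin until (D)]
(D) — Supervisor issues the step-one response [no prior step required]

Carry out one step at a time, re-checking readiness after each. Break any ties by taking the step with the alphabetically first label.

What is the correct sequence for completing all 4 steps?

(D), (A), (B), (C)

Only (D) has no prerequisites, so it is first.
Now (A) and (C) have their prerequisites met. (A) has the earlier label, so (A) next.
Now (B) and (C) have their prerequisites met. (B) has the earlier label, so (B) next.
That leaves (C) as the only ready step → (C).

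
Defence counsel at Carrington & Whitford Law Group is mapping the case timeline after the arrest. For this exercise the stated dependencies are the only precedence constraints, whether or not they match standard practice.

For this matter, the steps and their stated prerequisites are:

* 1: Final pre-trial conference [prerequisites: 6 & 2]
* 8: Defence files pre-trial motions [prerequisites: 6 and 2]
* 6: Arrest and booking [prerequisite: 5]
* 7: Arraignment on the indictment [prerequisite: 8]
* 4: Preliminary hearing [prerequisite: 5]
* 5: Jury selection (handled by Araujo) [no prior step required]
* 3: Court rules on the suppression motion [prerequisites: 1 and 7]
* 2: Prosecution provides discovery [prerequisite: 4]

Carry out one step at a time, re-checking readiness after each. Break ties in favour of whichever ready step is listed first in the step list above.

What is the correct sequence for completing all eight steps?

5, 6, 4, 2, 1, 8, 7, 3

5 is the only step with nothing outstanding, so it goes first.
6 and 4 are both available; 6 is listed earlier → 6.
4 is the only step now ready → 4.
2 needed 4, now all done → 2.
Ready: 1 and 8. 1 is listed earlier → 1.
8 is the only step now ready → 8.
7 needed 8, now all done → 7.
Next only 3 has its prerequisites met → 3.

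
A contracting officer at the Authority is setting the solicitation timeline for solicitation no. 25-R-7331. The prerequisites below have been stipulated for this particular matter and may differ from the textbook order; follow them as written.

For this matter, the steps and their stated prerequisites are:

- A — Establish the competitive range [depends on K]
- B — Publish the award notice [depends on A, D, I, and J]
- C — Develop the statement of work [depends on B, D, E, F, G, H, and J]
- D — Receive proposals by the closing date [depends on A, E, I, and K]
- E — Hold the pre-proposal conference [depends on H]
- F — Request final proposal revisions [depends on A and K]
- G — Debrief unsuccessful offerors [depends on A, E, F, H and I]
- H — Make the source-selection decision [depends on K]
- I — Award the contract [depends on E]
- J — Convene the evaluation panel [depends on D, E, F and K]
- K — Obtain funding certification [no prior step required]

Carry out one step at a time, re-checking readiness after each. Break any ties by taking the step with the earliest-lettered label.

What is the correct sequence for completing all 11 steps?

K → A → F → H → E → I → D → G → J → B → C

K is the only step with nothing outstanding, so it goes first.
A and H are both available; A has the earlier label → A.
F now also ready, so the ready set is {F, H}; F has the earlier label → F.
H needed K, now all done → H.
Next only E has its prerequisites met → E.
I needed E, now all done → I.
Ready: D and G. D has the earlier label → D.
Ready: G and J. G has the earlier label → G.
J needed D, E, F and K, now all done → J.
B is the only step now ready → B.
C needed B, D, E, F, G, H and J, now all done → C.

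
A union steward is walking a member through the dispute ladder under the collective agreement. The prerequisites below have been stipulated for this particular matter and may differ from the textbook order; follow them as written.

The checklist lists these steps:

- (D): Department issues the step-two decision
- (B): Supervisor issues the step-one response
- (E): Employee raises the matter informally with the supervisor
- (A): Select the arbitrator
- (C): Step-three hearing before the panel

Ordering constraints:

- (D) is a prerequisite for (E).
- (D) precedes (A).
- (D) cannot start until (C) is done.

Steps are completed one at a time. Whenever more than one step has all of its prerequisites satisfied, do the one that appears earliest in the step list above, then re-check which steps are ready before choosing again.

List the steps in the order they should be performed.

(B) (C) (D) (E) (A)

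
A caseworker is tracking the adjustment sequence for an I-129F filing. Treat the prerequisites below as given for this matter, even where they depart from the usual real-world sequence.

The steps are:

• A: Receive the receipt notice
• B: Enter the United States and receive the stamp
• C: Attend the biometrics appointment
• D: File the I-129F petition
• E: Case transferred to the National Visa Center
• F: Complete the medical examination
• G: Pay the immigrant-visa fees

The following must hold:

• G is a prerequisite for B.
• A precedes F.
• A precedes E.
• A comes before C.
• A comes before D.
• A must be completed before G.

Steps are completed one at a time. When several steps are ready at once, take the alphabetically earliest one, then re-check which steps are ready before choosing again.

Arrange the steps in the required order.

A, C, D, E, F, G, B

A is the only step with nothing outstanding, so it goes first.
C, D, E, F and G are all available; C has the earlier label → C.
Now D, E, F and G have their prerequisites met. D has the earlier label, so D next.
E, F and G are all available; E has the earlier label → E.
F and G are both available; F has the earlier label → F.
G needed A, now all done → G.
B needed G, now all done → B.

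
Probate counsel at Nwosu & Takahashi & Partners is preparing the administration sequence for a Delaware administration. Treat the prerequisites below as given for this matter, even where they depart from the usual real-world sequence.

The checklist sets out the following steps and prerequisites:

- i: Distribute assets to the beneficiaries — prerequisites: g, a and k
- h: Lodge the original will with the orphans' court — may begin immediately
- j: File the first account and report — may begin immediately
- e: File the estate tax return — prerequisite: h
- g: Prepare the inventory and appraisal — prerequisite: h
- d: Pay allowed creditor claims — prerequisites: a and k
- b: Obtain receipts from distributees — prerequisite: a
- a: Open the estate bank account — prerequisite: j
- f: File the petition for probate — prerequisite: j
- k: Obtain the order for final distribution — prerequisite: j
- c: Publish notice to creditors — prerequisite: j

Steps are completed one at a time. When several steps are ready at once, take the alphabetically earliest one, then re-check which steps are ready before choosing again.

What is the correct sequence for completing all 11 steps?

h, e, g, j, a, b, c, f, k, d, i

Nothing is required for h and j. h has the earlier label → h first.
e and g now also ready, so the ready set is {e, g, j}; e has the earlier label → e.
Ready: g and j. g has the earlier label → g.
That leaves j as the only ready step → j.
a, c, f and k are all available; a has the earlier label → a.
Now b, c, f and k have their prerequisites met. b has the earlier label, so b next.
Ready: c, f and k. c has the earlier label → c.
f and k are both available; f has the earlier label → f.
k needed j, now all done → k.
Now d and i have their prerequisites met. d has the earlier label, so d next.
That leaves i as the only ready step → i.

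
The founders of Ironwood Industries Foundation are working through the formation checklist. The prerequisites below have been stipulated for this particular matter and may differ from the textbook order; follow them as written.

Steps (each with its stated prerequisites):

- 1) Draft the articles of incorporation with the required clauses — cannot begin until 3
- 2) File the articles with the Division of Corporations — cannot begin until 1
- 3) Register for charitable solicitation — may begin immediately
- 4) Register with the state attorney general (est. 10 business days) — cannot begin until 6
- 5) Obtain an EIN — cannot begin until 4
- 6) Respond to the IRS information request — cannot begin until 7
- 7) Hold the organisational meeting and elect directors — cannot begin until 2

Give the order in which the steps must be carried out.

3 → 1 → 2 → 7 → 6 → 4 → 5

Only 3 has no prerequisites, so it is first.
1 is the only step now ready → 1.
2 is the only step now ready → 2.
That leaves 7 as the only ready step → 7.
Next only 6 has its prerequisites met → 6.
Next only 4 has its prerequisites met → 4.
Next only 5 has its prerequisites met → 5.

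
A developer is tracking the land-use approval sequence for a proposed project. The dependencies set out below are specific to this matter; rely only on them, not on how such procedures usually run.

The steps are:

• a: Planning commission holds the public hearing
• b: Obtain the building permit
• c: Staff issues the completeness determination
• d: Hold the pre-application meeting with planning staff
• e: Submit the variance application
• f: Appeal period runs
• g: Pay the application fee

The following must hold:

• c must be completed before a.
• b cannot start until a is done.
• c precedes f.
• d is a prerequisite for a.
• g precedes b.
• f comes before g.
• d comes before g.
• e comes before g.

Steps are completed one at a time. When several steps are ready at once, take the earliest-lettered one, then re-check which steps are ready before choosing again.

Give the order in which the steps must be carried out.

c d a e f g b

Nothing is required for c, d and e. c has the earlier label → c first.
d, e and f are all available; d has the earlier label → d.
a, e and f are all available; a has the earlier label → a.
e and f are both available; e has the earlier label → e.
Next only f has its prerequisites met → f.
g needed d, e and f, now all done → g.
b needed a and g, now all done → b.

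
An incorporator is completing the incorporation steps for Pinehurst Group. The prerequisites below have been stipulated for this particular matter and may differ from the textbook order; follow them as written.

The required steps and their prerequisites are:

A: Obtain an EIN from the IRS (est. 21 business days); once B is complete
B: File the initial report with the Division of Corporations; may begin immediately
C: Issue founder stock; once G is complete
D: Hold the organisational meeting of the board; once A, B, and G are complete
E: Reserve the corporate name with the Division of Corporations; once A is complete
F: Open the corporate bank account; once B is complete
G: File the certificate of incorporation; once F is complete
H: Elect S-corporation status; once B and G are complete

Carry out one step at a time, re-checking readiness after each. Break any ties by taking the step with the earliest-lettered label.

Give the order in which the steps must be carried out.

B, A, E, F, G, C, D, H

B is the only step with nothing outstanding, so it goes first.
A and F are both available; A has the earlier label → A.
Now E and F have their prerequisites met. E has the earlier label, so E next.
F is the only step now ready → F.
G is the only step now ready → G.
Ready: C, D and H. C has the earlier label → C.
Now D and H have their prerequisites met. D has the earlier label, so D next.
H needed B and G, now all done → H.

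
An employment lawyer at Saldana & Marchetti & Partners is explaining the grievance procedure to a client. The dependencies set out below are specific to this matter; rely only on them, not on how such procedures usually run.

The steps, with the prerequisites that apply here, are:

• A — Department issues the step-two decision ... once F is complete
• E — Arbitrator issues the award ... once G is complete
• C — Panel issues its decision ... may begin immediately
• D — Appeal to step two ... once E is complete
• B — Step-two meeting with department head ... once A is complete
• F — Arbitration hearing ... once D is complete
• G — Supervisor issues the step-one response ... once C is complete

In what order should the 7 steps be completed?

C, G, E, D, F, A, B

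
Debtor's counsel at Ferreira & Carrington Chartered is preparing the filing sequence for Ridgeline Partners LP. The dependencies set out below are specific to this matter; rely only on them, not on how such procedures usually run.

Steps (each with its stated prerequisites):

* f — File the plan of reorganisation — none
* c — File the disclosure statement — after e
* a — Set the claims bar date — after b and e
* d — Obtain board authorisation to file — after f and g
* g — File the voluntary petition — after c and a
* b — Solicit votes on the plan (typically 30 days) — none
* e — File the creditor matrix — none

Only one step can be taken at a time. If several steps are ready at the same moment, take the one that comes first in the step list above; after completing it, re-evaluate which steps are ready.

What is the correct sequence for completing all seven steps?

Nothing is required for f, b and e. f is listed earlier → f first.
Ready: b and e. b is listed earlier → b.
Next only e has its prerequisites met → e.
Now c and a have their prerequisites met. c is listed earlier, so c next.
a needed b and e, now all done → a.
g needed c and a, now all done → g.
d is the only step now ready → d.

f, b, e, c, a, g, d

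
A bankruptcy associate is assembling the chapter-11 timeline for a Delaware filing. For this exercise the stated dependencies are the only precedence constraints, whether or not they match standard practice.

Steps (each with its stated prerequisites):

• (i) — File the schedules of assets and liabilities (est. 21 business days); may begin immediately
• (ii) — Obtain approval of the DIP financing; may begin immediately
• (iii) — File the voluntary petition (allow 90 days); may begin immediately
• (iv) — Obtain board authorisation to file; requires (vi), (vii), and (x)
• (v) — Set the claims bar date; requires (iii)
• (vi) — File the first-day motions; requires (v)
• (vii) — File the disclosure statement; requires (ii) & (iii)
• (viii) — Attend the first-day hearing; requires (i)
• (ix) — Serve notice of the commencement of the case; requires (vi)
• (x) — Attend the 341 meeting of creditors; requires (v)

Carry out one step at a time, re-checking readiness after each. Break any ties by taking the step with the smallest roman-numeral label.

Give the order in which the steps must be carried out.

(i), (ii) and (iii) have no prerequisites; (i) has the earlier label, so (i) is first.
Ready: (ii), (iii) and (viii). (ii) has the earlier label → (ii).
Ready: (iii) and (viii). (iii) has the earlier label → (iii).
(v), (vii) and (viii) are all available; (v) has the earlier label → (v).
(vi) and (x) now also ready, so the ready set is {(vi), (vii), (viii), (x)}; (vi) has the earlier label → (vi).
(vii), (viii), (ix) and (x) are all available; (vii) has the earlier label → (vii).
Now (viii), (ix) and (x) have their prerequisites met. (viii) has the earlier label, so (viii) next.
Ready: (ix) and (x). (ix) has the earlier label → (ix).
Next only (x) has its prerequisites met → (x).
(iv) needed (vi), (vii) and (x), now all done → (iv).

(i) → (ii) → (iii) → (v) → (vi) → (vii) → (viii) → (ix) → (x) → (iv)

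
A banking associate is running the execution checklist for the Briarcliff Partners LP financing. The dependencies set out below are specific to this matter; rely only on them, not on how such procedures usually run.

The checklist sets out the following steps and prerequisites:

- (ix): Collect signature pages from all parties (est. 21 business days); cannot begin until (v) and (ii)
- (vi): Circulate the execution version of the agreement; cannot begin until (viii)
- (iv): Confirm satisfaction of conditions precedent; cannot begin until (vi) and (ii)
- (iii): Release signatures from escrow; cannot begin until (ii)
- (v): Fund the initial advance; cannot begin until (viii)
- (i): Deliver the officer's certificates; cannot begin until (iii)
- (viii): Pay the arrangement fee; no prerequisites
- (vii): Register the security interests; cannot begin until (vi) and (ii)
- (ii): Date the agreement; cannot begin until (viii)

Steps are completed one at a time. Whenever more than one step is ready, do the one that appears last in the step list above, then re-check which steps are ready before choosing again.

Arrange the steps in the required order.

(viii) is the only step with nothing outstanding, so it goes first.
Now (ii), (v) and (vi) have their prerequisites met. (ii) is listed later, so (ii) next.
Ready: (v), (iii) and (vi). (v) is listed later → (v).
Now (iii), (vi) and (ix) have their prerequisites met. (iii) is listed later, so (iii) next.
Now (i), (vi) and (ix) have their prerequisites met. (i) is listed later, so (i) next.
(vi) and (ix) are both available; (vi) is listed later → (vi).
(vii), (iv) and (ix) are all available; (vii) is listed later → (vii).
Ready: (iv) and (ix). (iv) is listed later → (iv).
(ix) is the only step now ready → (ix).

(viii), (ii), (v), (iii), (i), (vi), (vii), (iv), (ix)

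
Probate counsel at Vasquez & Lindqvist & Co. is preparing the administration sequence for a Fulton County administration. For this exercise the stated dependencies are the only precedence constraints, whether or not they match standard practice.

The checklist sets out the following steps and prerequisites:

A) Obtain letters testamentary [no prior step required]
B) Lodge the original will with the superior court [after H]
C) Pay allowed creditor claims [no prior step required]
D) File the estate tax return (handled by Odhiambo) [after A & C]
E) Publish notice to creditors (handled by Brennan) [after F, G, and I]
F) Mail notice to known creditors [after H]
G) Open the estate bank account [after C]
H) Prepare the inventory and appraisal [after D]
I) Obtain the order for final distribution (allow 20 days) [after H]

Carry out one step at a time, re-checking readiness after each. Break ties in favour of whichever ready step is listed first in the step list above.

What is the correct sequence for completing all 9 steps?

Nothing is required for A and C. A is listed earlier → A first.
That leaves C as the only ready step → C.
Ready: D and G. D is listed earlier → D.
G and H are both available; G is listed earlier → G.
Next only H has its prerequisites met → H.
B, F and I are all available; B is listed earlier → B.
Now F and I have their prerequisites met. F is listed earlier, so F next.
I is the only step now ready → I.
E is the only step now ready → E.

A, C, D, G, H, B, F, I, E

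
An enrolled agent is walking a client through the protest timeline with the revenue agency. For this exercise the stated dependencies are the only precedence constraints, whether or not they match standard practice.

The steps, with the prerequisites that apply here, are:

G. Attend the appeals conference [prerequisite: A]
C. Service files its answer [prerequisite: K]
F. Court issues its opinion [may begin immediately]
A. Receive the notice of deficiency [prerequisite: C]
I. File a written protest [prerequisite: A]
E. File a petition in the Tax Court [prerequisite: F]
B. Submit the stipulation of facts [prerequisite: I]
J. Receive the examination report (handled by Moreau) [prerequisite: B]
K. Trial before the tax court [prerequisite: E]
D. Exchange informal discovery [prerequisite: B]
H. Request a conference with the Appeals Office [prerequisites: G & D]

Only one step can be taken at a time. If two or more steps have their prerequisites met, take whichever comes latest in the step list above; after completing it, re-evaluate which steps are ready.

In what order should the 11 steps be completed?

F → E → K → C → A → I → B → D → J → G → H

Only F has no prerequisites, so it is first.
E needed F, now all done → E.
That leaves K as the only ready step → K.
That leaves C as the only ready step → C.
Next only A has its prerequisites met → A.
Ready: I and G. I is listed later → I.
B now also ready, so the ready set is {B, G}; B is listed later → B.
D, J and G are all available; D is listed later → D.
J and G are both available; J is listed later → J.
G needed A, now all done → G.
Next only H has its prerequisites met → H.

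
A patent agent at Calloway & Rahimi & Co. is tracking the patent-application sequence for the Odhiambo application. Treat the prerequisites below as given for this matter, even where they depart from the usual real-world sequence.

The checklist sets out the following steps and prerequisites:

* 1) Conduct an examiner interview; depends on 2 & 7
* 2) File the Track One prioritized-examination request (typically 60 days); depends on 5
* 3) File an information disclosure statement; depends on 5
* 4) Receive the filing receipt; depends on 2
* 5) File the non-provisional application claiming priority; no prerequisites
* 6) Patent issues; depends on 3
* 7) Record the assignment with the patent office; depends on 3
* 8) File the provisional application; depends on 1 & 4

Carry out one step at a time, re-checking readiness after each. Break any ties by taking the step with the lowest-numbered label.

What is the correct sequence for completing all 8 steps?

5 has no prerequisites → 5 first.
Now 2 and 3 have their prerequisites met. 2 has the earlier label, so 2 next.
4 now also ready, so the ready set is {3, 4}; 3 has the earlier label → 3.
6 and 7 now also ready, so the ready set is {4, 6, 7}; 4 has the earlier label → 4.
Now 6 and 7 have their prerequisites met. 6 has the earlier label, so 6 next.
7 is the only step now ready → 7.
Next only 1 has its prerequisites met → 1.
That leaves 8 as the only ready step → 8.

5, 2, 3, 4, 6, 7, 1, 8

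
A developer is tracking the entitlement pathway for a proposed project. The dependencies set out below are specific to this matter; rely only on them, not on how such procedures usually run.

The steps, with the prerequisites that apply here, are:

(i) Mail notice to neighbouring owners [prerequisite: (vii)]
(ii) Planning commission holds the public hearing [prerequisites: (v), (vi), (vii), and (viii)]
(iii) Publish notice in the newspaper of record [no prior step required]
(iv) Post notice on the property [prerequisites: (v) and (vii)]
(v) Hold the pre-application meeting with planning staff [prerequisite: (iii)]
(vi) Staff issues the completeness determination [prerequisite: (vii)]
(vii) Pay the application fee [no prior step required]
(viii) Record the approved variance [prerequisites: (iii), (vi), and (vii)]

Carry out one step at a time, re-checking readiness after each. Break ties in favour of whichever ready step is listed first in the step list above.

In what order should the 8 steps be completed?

(iii) and (vii) have no prerequisites; (iii) is listed earlier, so (iii) is first.
(v) and (vii) are both available; (v) is listed earlier → (v).
(vii) is the only step now ready → (vii).
Ready: (i), (iv) and (vi). (i) is listed earlier → (i).
Now (iv) and (vi) have their prerequisites met. (iv) is listed earlier, so (iv) next.
Next only (vi) has its prerequisites met → (vi).
(viii) is the only step now ready → (viii).
(ii) needed (v), (vi), (vii) and (viii), now all done → (ii).

(iii) → (v) → (vii) → (i) → (iv) → (vi) → (viii) → (ii)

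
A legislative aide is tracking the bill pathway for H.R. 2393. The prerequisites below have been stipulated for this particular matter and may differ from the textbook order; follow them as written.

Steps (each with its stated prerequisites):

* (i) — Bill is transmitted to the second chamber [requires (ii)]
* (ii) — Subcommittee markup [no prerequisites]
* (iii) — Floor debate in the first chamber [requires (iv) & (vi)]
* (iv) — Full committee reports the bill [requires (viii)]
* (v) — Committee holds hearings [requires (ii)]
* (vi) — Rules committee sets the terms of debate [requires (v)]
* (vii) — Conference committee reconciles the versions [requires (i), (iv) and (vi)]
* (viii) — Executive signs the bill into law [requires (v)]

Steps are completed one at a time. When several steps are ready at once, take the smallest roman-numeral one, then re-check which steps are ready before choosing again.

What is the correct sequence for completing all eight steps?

(ii) is the only step with nothing outstanding, so it goes first.
Ready: (i) and (v). (i) has the earlier label → (i).
(v) needed (ii), now all done → (v).
Ready: (vi) and (viii). (vi) has the earlier label → (vi).
(viii) is the only step now ready → (viii).
(iv) needed (viii), now all done → (iv).
Ready: (iii) and (vii). (iii) has the earlier label → (iii).
(vii) needed (i), (iv) and (vi), now all done → (vii).

(ii) (i) (v) (vi) (viii) (iv) (iii) (vii)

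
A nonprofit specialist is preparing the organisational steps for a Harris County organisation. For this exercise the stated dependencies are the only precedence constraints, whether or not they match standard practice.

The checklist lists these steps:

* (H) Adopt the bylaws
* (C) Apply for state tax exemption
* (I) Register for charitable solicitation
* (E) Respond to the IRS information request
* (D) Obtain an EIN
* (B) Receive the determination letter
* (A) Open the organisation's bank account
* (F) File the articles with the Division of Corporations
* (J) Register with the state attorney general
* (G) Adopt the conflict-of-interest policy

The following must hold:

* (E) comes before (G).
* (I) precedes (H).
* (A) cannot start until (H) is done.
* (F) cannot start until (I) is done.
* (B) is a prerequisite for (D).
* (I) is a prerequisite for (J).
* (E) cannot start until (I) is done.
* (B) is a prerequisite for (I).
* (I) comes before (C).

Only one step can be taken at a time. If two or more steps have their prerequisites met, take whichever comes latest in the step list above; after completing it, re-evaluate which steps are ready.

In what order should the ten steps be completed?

(B), (D), (I), (J), (F), (E), (G), (C), (H), (A)

(B) is the only step with nothing outstanding, so it goes first.
Now (D) and (I) have their prerequisites met. (D) is listed later, so (D) next.
Next only (I) has its prerequisites met → (I).
Now (J), (F), (E), (C) and (H) have their prerequisites met. (J) is listed later, so (J) next.
Now (F), (E), (C) and (H) have their prerequisites met. (F) is listed later, so (F) next.
Ready: (E), (C) and (H). (E) is listed later → (E).
Now (G), (C) and (H) have their prerequisites met. (G) is listed later, so (G) next.
Ready: (C) and (H). (C) is listed later → (C).
(H) needed (I), now all done → (H).
(A) is the only step now ready → (A).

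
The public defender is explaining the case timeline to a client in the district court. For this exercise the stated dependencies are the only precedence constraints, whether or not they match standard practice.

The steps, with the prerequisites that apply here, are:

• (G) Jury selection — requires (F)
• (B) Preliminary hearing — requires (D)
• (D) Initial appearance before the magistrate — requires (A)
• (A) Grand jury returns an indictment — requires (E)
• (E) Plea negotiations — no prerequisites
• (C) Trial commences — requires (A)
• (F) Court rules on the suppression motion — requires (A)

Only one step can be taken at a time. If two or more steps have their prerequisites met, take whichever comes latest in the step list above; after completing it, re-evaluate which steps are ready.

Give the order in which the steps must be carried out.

(E) → (A) → (F) → (C) → (D) → (B) → (G)

(E) is the only step with nothing outstanding, so it goes first.
(A) needed (E), now all done → (A).
Now (F), (C) and (D) have their prerequisites met. (F) is listed later, so (F) next.
Ready: (C), (D) and (G). (C) is listed later → (C).
(D) and (G) are both available; (D) is listed later → (D).
(B) now also ready, so the ready set is {(B), (G)}; (B) is listed later → (B).
(G) needed (F), now all done → (G).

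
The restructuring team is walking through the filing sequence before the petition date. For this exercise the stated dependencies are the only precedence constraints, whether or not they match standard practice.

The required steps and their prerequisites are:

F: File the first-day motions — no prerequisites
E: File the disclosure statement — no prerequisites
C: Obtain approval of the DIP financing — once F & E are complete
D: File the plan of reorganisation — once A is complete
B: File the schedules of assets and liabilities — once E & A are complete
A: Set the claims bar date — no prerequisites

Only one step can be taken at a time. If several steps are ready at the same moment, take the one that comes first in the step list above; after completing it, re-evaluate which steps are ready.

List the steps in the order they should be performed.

F → E → C → A → D → B

Nothing is required for F, E and A. F is listed earlier → F first.
E and A are both available; E is listed earlier → E.
C now also ready, so the ready set is {C, A}; C is listed earlier → C.
Next only A has its prerequisites met → A.
Ready: D and B. D is listed earlier → D.
B is the only step now ready → B.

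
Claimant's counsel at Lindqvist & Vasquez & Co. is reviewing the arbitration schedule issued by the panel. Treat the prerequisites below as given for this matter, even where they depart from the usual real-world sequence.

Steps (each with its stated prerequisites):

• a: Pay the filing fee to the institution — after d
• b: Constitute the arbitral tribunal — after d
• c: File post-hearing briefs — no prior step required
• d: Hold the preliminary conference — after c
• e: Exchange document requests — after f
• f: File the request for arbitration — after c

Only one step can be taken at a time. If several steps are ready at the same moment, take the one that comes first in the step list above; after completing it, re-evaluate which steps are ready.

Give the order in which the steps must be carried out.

c, d, a, b, f, e

Only c has no prerequisites, so it is first.
Ready: d and f. d is listed earlier → d.
Now a, b and f have their prerequisites met. a is listed earlier, so a next.
Ready: b and f. b is listed earlier → b.
Next only f has its prerequisites met → f.
Next only e has its prerequisites met → e.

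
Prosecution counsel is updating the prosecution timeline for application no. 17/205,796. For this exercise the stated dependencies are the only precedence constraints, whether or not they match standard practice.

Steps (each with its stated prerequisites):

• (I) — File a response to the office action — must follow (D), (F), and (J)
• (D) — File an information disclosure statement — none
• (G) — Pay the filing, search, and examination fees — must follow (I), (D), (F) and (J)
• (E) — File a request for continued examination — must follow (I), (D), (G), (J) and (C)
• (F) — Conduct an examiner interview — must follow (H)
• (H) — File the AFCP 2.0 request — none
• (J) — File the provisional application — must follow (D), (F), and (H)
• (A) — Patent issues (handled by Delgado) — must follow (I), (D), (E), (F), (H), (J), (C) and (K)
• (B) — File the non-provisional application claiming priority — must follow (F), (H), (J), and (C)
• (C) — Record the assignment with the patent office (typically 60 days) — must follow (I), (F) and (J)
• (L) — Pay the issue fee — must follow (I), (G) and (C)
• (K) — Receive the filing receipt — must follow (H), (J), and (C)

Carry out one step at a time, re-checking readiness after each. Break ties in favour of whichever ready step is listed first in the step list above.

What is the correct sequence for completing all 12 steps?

Nothing is required for (D) and (H). (D) is listed earlier → (D) first.
(H) is the only step now ready → (H).
Next only (F) has its prerequisites met → (F).
That leaves (J) as the only ready step → (J).
(I) needed (D), (F) and (J), now all done → (I).
Ready: (G) and (C). (G) is listed earlier → (G).
(C) needed (I), (F) and (J), now all done → (C).
(E), (B), (L) and (K) are all available; (E) is listed earlier → (E).
Ready: (B), (L) and (K). (B) is listed earlier → (B).
(L) and (K) are both available; (L) is listed earlier → (L).
(K) needed (H), (J) and (C), now all done → (K).
(A) is the only step now ready → (A).

(D), (H), (F), (J), (I), (G), (C), (E), (B), (L), (K), (A)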